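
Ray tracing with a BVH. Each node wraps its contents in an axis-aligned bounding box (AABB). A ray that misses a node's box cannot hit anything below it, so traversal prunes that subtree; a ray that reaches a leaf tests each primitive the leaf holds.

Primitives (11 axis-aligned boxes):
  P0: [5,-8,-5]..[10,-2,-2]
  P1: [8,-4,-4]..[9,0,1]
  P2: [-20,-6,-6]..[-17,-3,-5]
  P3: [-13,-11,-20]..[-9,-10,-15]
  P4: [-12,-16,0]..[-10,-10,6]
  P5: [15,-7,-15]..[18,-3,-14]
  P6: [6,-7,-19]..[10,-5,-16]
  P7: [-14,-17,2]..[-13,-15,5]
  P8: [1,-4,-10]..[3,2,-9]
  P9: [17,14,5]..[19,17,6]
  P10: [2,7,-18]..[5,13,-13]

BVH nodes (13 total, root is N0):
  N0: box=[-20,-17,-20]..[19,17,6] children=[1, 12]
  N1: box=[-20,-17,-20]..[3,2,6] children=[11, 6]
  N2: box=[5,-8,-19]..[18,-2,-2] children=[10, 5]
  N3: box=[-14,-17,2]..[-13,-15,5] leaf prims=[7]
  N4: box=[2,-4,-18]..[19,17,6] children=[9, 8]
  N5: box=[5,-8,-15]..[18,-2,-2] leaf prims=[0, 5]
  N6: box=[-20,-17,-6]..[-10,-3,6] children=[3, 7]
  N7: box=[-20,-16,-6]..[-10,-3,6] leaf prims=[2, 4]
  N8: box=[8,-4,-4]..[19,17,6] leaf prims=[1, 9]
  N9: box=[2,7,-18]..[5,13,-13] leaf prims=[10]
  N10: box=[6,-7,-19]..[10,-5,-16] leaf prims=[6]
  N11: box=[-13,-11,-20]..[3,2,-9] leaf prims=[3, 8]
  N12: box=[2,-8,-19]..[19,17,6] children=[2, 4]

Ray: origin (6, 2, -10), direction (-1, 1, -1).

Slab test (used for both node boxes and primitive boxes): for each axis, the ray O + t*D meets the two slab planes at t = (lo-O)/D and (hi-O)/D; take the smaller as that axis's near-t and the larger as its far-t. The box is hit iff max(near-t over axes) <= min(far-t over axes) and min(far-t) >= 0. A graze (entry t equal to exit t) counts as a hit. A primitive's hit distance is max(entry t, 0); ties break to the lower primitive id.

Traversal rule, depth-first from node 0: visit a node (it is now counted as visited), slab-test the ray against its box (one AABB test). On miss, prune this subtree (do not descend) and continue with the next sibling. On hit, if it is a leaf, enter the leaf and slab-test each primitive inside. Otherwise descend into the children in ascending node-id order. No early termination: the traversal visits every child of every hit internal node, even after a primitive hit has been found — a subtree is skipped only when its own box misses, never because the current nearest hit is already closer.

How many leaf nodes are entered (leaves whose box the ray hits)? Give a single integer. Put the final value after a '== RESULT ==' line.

Walk:
N0 x:[-13,26] y:[-19,15] z:[-16,10] -> hit [-13,10], descend [1, 12]
  N1 x:[3,26] y:[-19,0] z:[-16,10] -> miss, prune
  N12 x:[-13,4] y:[-10,15] z:[-16,9] -> hit [-10,4], descend [2, 4]
    N2 x:[-12,1] y:[-10,-4] z:[-8,9] -> miss, prune
    N4 x:[-13,4] y:[-6,15] z:[-16,8] -> hit [-6,4], descend [8, 9]
      N8 x:[-13,-2] y:[-6,15] z:[-16,-6] -> miss, prune
      N9 x:[1,4] y:[5,11] z:[3,8] -> miss, prune

order=[0, 1, 12, 2, 4, 8, 9]  |boxes|=7  |leaves|=0  hit=miss

== RESULT ==
0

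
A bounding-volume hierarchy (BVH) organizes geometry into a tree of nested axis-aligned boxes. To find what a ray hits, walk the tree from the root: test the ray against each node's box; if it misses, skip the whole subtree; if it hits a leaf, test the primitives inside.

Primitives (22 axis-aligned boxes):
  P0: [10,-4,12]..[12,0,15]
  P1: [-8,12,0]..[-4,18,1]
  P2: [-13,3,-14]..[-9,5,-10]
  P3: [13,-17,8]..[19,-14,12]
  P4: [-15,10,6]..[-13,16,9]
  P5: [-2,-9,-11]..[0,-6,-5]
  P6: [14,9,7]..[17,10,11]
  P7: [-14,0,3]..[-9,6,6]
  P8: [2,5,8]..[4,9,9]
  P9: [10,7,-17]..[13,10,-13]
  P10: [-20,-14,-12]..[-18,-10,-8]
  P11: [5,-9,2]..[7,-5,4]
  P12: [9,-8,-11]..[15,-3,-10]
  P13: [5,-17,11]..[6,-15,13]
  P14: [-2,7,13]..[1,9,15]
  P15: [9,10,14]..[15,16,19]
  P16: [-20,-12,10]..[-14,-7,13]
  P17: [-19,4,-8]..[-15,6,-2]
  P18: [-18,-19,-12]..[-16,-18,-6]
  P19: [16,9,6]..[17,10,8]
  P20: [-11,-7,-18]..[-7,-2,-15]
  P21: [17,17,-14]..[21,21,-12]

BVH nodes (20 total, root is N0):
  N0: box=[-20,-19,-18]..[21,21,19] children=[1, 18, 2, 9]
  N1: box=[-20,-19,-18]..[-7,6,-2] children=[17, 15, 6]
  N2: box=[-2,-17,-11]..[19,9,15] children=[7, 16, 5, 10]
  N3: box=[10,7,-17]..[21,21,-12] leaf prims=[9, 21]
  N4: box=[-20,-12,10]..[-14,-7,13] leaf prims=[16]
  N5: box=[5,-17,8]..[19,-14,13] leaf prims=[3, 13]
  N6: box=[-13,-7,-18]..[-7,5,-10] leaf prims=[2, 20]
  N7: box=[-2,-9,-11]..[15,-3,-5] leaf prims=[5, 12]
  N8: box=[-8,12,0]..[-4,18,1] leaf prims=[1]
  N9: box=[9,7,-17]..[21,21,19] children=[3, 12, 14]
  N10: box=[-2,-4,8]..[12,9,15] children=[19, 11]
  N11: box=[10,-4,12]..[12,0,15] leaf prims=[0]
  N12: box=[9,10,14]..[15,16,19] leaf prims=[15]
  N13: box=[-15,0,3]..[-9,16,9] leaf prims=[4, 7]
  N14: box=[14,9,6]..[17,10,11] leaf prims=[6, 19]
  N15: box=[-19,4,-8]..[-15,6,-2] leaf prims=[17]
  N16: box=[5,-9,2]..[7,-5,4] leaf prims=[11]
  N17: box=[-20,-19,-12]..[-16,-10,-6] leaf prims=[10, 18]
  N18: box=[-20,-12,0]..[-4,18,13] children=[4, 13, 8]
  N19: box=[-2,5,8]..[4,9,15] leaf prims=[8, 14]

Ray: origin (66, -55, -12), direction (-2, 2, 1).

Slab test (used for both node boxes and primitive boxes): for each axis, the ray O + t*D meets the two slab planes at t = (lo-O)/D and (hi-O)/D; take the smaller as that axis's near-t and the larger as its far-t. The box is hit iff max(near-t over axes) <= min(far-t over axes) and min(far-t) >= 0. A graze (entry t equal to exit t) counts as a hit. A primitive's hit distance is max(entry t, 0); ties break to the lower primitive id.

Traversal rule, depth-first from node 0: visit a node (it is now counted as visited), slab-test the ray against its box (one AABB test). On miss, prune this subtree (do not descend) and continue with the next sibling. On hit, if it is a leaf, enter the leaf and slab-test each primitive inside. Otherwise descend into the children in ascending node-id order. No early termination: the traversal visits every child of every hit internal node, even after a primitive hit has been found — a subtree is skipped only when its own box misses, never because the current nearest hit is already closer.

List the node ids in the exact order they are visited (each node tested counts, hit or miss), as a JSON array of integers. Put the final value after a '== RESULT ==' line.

Walk:
N0 x:[45/2,43] y:[18,38] z:[-6,31] -> hit [45/2,31], descend [1, 2, 9, 18]
  N1 x:[73/2,43] y:[18,61/2] z:[-6,10] -> miss, prune
  N2 x:[47/2,34] y:[19,32] z:[1,27] -> hit [47/2,27], descend [5, 7, 10, 16]
    N5 x:[47/2,61/2] y:[19,41/2] z:[20,25] -> miss, prune
    N7 x:[51/2,34] y:[23,26] z:[1,7] -> miss, prune
    N10 x:[27,34] y:[51/2,32] z:[20,27] -> hit [27,27], descend [11, 19]
      N11 x:[27,28] y:[51/2,55/2] z:[24,27] -> hit [27,27] leaf, test {P0@t=27}
      N19 x:[31,34] y:[30,32] z:[20,27] -> miss, prune
    N16 x:[59/2,61/2] y:[23,25] z:[14,16] -> miss, prune
  N9 x:[45/2,57/2] y:[31,38] z:[-5,31] -> miss, prune
  N18 x:[35,43] y:[43/2,73/2] z:[12,25] -> miss, prune

11 AABB tests over nodes [0, 1, 2, 5, 7, 10, 11, 19, 16, 9, 18]; 1 leaf entered; closest P0.

== RESULT ==
[0, 1, 2, 5, 7, 10, 11, 19, 16, 9, 18]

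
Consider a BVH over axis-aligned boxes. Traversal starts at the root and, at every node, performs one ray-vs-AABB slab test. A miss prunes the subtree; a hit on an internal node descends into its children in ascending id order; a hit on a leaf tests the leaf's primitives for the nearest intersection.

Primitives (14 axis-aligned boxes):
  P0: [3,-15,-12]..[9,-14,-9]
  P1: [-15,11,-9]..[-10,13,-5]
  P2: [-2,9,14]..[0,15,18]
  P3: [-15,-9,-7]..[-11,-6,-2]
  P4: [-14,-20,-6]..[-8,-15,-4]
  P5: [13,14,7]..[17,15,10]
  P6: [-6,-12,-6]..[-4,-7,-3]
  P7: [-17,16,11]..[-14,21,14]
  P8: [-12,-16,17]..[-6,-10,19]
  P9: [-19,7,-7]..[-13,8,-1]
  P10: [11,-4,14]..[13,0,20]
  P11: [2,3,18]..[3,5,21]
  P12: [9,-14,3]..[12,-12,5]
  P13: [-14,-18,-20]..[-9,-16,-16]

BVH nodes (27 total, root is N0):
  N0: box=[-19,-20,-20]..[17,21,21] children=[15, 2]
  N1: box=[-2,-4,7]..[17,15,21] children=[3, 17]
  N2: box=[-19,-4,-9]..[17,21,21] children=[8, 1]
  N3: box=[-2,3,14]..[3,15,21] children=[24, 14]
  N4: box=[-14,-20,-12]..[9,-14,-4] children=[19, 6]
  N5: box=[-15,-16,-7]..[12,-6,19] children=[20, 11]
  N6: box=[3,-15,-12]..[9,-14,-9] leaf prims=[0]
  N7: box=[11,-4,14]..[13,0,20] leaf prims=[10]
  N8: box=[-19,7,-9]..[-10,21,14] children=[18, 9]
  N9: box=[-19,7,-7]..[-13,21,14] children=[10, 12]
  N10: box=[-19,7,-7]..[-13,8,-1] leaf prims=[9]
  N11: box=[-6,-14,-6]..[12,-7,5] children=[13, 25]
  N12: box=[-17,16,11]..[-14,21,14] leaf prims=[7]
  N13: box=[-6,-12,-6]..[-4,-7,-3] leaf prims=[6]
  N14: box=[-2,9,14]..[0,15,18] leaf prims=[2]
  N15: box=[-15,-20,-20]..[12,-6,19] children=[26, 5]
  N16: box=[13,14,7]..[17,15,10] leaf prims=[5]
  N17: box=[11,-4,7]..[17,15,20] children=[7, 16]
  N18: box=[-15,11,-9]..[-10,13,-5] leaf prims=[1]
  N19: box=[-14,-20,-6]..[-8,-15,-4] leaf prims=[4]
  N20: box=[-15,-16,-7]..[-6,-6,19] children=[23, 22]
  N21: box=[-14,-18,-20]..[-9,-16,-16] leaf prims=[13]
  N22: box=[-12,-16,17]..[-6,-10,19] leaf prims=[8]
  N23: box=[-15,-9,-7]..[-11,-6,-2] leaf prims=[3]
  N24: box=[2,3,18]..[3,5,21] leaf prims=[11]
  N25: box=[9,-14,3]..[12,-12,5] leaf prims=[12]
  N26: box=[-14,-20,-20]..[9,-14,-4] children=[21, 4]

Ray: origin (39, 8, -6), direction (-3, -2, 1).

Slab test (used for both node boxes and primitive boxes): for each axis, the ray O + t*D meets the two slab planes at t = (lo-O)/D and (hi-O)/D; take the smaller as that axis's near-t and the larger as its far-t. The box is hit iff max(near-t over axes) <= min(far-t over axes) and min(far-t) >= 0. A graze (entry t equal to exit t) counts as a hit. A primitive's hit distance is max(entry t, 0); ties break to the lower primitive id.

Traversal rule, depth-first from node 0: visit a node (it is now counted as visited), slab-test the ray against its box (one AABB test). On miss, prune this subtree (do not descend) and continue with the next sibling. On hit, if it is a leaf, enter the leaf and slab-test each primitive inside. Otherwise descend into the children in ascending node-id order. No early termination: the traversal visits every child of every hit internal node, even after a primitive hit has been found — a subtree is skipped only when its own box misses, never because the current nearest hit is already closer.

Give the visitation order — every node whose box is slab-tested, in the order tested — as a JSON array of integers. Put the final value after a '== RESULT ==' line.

Trace the traversal:
N0 x:[22/3,58/3] y:[-13/2,14] z:[-14,27] -> hit [22/3,14], descend [2, 15]
  N2 x:[22/3,58/3] y:[-13/2,6] z:[-3,27] -> miss, prune
  N15 x:[9,18] y:[7,14] z:[-14,25] -> hit [9,14], descend [5, 26]
    N5 x:[9,18] y:[7,12] z:[-1,25] -> hit [9,12], descend [11, 20]
      N11 x:[9,15] y:[15/2,11] z:[0,11] -> hit [9,11], descend [13, 25]
        N13 x:[43/3,15] y:[15/2,10] z:[0,3] -> miss, prune
        N25 x:[9,10] y:[10,11] z:[9,11] -> hit [10,10] leaf, test {P12@t=10}
      N20 x:[15,18] y:[7,12] z:[-1,25] -> miss, prune
    N26 x:[10,53/3] y:[11,14] z:[-14,2] -> miss, prune

Visited [0, 2, 15, 5, 11, 13, 25, 20, 26]. Tests: 9 box, 1 leaf. Nearest: P12.

== RESULT ==
[0, 2, 15, 5, 11, 13, 25, 20, 26]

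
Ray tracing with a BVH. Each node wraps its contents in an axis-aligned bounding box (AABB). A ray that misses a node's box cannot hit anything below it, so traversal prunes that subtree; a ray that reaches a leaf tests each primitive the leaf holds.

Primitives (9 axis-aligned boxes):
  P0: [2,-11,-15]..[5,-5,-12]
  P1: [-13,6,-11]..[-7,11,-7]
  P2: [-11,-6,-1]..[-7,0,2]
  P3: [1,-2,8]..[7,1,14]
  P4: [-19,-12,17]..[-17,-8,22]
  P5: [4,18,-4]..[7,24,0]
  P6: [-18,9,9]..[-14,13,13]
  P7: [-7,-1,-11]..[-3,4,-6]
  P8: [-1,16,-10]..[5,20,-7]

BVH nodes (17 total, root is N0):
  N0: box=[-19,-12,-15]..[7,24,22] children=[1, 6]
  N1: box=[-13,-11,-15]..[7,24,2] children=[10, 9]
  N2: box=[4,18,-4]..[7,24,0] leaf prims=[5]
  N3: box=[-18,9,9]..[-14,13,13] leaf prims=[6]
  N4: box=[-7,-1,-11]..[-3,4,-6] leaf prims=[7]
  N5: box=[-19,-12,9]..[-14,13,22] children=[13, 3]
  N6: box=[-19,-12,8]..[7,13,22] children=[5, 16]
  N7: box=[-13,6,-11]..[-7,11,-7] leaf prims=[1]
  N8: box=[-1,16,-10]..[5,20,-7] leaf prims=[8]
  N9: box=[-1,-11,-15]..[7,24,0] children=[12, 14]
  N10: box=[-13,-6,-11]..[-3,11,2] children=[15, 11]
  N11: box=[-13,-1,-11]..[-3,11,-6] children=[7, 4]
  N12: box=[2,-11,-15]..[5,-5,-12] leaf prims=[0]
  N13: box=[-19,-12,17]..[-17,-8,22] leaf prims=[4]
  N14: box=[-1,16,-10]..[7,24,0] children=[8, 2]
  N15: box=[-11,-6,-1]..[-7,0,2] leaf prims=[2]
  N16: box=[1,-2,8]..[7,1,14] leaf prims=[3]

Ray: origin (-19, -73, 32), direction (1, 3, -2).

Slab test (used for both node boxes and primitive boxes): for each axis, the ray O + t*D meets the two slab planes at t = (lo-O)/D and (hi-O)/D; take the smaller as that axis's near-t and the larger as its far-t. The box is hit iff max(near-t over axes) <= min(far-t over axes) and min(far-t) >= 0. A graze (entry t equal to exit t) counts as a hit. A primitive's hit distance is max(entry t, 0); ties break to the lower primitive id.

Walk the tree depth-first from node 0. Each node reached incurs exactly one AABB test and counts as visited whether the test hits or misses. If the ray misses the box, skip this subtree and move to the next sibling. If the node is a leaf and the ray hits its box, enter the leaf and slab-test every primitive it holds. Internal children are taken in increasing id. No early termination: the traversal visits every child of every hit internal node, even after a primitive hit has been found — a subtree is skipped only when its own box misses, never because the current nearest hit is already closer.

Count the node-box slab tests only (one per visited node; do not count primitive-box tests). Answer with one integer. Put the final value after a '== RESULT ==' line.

Trace the traversal:
N0 x:[0,26] y:[61/3,97/3] z:[5,47/2] -> hit [61/3,47/2], descend [1, 6]
  N1 x:[6,26] y:[62/3,97/3] z:[15,47/2] -> hit [62/3,47/2], descend [9, 10]
    N9 x:[18,26] y:[62/3,97/3] z:[16,47/2] -> hit [62/3,47/2], descend [12, 14]
      N12 x:[21,24] y:[62/3,68/3] z:[22,47/2] -> hit [22,68/3] leaf, test {P0@t=22}
      N14 x:[18,26] y:[89/3,97/3] z:[16,21] -> miss, prune
    N10 x:[6,16] y:[67/3,28] z:[15,43/2] -> miss, prune
  N6 x:[0,26] y:[61/3,86/3] z:[5,12] -> miss, prune

Summary -> nodes [0, 1, 9, 12, 14, 10, 6]; box-tests=7; leaf-entries=1; first=P0

== RESULT ==
7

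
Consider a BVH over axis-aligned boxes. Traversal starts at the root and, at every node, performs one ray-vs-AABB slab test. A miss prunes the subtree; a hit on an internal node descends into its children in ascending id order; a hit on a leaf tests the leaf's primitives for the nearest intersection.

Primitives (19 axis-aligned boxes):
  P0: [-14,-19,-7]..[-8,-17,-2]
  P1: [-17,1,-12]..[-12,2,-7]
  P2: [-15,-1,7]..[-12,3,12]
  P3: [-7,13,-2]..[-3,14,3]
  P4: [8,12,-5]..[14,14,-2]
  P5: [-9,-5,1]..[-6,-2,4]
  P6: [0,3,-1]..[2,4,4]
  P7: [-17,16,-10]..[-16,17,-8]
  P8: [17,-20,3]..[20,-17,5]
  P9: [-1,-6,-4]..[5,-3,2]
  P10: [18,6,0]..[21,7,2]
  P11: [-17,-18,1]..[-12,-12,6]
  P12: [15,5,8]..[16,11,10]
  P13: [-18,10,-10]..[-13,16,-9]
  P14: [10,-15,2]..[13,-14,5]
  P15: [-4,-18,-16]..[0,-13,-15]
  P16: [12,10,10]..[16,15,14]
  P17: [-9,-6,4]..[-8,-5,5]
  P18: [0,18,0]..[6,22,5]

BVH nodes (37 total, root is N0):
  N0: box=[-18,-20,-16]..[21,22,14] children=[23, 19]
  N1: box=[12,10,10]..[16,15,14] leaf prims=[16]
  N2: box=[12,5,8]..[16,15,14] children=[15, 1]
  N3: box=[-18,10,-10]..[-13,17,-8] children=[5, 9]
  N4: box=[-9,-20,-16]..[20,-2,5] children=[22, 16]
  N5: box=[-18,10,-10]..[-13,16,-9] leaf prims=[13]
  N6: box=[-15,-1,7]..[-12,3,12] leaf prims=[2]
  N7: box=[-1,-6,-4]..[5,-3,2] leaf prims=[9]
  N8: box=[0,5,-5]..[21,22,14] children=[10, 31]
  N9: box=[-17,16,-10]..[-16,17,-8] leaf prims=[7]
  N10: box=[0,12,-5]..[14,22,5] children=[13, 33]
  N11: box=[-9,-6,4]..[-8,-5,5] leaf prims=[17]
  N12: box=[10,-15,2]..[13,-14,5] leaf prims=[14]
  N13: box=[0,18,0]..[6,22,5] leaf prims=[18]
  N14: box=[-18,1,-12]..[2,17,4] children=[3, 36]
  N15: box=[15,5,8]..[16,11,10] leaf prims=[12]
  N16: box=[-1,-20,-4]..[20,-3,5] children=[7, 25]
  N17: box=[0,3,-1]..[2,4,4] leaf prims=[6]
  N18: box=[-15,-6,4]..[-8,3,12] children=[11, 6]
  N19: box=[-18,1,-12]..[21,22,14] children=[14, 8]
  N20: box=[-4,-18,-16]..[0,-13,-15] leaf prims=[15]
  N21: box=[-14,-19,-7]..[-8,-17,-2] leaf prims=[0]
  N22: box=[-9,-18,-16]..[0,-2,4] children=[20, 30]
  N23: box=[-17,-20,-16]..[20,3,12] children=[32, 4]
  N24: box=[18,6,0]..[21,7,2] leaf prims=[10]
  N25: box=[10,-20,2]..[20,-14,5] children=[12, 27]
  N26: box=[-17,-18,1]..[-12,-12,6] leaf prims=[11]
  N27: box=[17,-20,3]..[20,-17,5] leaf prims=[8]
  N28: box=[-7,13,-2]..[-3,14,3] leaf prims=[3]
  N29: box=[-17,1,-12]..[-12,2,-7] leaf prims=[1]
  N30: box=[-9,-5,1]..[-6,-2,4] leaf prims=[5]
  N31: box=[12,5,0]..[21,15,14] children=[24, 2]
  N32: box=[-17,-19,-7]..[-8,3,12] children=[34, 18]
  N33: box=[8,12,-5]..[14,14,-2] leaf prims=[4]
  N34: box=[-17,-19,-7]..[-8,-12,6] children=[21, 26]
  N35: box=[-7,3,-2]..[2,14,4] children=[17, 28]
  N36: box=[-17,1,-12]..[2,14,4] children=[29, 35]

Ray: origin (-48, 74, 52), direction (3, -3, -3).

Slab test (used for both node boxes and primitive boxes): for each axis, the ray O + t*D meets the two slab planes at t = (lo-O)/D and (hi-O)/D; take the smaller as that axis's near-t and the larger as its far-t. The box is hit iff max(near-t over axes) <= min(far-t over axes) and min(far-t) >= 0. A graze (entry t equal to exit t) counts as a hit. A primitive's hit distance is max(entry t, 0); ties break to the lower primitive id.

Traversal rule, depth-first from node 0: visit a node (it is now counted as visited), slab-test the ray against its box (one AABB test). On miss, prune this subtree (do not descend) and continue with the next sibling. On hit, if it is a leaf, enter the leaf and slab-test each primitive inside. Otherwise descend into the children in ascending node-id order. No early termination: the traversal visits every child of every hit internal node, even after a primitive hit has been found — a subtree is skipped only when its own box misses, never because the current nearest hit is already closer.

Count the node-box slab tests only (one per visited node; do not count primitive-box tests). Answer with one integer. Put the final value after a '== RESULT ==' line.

Trace the traversal:
N0 x:[10,23] y:[52/3,94/3] z:[38/3,68/3] -> hit [52/3,68/3], descend [19, 23]
  N19 x:[10,23] y:[52/3,73/3] z:[38/3,64/3] -> hit [52/3,64/3], descend [8, 14]
    N8 x:[16,23] y:[52/3,23] z:[38/3,19] -> hit [52/3,19], descend [10, 31]
      N10 x:[16,62/3] y:[52/3,62/3] z:[47/3,19] -> hit [52/3,19], descend [13, 33]
        N13 x:[16,18] y:[52/3,56/3] z:[47/3,52/3] -> hit [52/3,52/3] leaf, test {P18@t=52/3}
        N33 x:[56/3,62/3] y:[20,62/3] z:[18,19] -> miss, prune
      N31 x:[20,23] y:[59/3,23] z:[38/3,52/3] -> miss, prune
    N14 x:[10,50/3] y:[19,73/3] z:[16,64/3] -> miss, prune
  N23 x:[31/3,68/3] y:[71/3,94/3] z:[40/3,68/3] -> miss, prune

order=[0, 19, 8, 10, 13, 33, 31, 14, 23]  |boxes|=9  |leaves|=1  hit=P18

== RESULT ==
9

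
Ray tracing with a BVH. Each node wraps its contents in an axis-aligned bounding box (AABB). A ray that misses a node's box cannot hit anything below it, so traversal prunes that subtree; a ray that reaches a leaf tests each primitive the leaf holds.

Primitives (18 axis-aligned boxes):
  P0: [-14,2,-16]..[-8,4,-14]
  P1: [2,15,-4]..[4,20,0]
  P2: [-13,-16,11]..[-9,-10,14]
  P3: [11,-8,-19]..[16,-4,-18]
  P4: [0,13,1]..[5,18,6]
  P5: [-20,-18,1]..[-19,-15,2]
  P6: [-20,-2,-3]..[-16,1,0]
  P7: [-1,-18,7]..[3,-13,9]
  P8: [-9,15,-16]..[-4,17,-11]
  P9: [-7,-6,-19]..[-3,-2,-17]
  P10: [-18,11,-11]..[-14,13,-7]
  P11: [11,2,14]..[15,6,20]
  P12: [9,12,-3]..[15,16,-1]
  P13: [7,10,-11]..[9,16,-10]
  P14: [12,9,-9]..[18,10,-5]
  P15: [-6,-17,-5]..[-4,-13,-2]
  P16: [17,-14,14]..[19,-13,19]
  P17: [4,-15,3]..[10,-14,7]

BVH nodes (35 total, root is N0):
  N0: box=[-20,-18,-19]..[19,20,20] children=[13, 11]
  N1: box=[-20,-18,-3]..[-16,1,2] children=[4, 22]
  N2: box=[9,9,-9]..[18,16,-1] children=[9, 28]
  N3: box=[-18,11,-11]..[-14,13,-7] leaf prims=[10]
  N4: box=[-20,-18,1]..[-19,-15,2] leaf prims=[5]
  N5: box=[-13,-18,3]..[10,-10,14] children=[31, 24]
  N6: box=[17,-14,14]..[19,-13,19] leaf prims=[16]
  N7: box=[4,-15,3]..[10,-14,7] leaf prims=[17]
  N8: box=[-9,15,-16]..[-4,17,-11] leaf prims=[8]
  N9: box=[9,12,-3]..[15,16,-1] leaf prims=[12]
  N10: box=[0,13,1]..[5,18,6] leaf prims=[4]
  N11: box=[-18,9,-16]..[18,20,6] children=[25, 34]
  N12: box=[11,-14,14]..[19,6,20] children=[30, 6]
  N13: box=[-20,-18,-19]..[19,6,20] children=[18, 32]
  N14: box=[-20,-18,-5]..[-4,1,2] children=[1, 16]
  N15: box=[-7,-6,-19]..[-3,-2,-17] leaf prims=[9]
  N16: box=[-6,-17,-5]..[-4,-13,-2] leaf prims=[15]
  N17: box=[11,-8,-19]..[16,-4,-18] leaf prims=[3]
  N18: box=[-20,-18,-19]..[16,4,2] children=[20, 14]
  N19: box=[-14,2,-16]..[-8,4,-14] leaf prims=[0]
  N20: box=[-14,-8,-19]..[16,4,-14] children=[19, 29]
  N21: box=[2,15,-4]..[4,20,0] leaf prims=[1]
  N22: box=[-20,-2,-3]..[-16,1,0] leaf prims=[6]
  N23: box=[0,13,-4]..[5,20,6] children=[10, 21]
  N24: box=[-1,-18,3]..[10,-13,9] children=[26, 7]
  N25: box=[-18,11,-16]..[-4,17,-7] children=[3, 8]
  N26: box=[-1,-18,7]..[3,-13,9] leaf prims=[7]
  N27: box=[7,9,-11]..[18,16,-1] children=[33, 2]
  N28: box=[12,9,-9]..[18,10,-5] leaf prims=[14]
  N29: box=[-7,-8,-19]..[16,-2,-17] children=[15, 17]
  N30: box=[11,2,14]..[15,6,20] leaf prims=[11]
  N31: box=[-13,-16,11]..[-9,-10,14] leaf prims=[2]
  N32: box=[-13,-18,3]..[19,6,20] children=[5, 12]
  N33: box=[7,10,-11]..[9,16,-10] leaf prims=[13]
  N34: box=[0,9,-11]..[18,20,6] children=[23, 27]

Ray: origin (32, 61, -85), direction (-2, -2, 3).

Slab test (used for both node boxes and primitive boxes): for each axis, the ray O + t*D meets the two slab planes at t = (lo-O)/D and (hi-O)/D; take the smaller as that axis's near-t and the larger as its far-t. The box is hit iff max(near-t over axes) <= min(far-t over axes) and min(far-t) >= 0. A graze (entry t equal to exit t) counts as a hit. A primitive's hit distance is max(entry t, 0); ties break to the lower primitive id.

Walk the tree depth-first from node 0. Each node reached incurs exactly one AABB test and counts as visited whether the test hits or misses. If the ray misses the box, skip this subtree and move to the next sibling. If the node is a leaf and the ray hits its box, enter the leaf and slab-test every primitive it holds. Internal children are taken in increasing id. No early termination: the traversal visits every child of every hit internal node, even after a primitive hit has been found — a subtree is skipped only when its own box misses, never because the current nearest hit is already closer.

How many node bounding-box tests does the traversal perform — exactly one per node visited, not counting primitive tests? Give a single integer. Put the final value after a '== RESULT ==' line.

Walk:
N0 x:[13/2,26] y:[41/2,79/2] z:[22,35] -> hit [22,26], descend [11, 13]
  N11 x:[7,25] y:[41/2,26] z:[23,91/3] -> hit [23,25], descend [25, 34]
    N25 x:[18,25] y:[22,25] z:[23,26] -> hit [23,25], descend [3, 8]
      N3 x:[23,25] y:[24,25] z:[74/3,26] -> hit [74/3,25] leaf, test {P10@t=74/3}
      N8 x:[18,41/2] y:[22,23] z:[23,74/3] -> miss, prune
    N34 x:[7,16] y:[41/2,26] z:[74/3,91/3] -> miss, prune
  N13 x:[13/2,26] y:[55/2,79/2] z:[22,35] -> miss, prune

Visited [0, 11, 25, 3, 8, 34, 13]. Tests: 7 box, 1 leaf. Nearest: P10.

== RESULT ==
7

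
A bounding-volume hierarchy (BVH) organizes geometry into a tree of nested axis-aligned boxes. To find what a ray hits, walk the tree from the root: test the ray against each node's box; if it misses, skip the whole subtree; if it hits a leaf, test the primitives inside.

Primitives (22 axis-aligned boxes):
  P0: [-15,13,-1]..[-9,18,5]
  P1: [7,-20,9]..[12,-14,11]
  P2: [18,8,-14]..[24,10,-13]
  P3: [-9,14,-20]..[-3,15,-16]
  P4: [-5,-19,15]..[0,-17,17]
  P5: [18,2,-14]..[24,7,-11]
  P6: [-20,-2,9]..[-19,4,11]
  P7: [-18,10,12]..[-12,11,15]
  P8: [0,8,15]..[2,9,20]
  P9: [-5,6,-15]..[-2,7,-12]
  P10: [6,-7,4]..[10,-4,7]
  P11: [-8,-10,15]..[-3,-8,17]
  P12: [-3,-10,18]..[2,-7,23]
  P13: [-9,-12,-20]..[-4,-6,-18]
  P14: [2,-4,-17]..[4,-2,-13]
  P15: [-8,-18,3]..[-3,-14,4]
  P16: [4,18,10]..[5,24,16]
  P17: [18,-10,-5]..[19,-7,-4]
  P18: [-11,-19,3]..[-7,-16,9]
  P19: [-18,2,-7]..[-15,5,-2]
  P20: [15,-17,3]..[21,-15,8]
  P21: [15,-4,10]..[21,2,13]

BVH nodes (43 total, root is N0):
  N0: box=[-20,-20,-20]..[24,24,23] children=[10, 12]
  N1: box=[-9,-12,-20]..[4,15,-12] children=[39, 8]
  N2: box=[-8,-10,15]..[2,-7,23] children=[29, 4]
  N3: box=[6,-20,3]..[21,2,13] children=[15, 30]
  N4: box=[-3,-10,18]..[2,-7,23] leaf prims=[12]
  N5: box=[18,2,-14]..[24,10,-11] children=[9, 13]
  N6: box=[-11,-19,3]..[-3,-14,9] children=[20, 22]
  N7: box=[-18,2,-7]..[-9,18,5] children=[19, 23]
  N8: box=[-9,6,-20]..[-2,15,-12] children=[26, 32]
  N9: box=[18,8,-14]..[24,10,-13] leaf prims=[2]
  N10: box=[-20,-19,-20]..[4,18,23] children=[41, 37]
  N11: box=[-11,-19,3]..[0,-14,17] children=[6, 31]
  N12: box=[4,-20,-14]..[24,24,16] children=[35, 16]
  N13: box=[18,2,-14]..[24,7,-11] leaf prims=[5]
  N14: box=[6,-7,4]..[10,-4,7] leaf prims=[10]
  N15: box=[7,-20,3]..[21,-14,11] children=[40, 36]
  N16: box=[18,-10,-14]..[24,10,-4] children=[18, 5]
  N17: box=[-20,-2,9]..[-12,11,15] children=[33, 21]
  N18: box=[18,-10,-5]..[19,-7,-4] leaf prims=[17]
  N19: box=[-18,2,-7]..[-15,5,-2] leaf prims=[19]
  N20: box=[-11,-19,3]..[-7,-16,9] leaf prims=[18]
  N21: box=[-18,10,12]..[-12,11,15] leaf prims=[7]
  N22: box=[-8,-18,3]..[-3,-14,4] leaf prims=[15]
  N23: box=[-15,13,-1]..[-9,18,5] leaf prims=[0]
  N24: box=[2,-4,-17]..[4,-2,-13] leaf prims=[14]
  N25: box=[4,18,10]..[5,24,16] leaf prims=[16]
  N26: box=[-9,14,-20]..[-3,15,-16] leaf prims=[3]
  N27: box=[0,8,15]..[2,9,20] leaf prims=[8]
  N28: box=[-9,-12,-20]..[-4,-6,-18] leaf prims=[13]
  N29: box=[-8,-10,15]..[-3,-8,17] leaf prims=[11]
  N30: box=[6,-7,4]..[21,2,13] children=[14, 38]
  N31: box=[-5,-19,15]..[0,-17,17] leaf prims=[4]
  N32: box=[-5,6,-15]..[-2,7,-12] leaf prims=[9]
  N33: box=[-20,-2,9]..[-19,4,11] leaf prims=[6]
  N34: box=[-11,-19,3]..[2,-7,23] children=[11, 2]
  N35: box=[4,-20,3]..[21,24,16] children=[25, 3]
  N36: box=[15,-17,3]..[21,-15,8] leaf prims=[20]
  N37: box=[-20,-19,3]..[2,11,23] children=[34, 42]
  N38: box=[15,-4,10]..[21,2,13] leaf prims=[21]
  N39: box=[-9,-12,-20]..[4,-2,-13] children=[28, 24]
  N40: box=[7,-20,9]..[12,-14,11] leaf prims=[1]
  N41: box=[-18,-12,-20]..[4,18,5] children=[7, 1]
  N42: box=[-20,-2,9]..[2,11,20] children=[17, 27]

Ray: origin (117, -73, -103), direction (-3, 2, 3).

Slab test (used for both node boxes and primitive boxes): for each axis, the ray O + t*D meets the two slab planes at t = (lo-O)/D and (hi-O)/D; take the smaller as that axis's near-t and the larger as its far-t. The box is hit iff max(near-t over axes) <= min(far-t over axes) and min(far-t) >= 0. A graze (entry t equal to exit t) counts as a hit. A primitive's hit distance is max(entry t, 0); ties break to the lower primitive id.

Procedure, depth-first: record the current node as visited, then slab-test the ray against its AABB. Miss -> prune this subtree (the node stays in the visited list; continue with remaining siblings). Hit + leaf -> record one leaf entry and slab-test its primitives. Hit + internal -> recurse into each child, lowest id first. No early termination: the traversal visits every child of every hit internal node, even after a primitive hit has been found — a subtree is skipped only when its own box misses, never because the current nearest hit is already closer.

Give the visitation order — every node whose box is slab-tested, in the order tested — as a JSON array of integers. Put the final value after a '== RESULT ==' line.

Traverse from the root:
N0 x:[31,137/3] y:[53/2,97/2] z:[83/3,42] -> hit [31,42], descend [10, 12]
  N10 x:[113/3,137/3] y:[27,91/2] z:[83/3,42] -> hit [113/3,42], descend [37, 41]
    N37 x:[115/3,137/3] y:[27,42] z:[106/3,42] -> hit [115/3,42], descend [34, 42]
      N34 x:[115/3,128/3] y:[27,33] z:[106/3,42] -> miss, prune
      N42 x:[115/3,137/3] y:[71/2,42] z:[112/3,41] -> hit [115/3,41], descend [17, 27]
        N17 x:[43,137/3] y:[71/2,42] z:[112/3,118/3] -> miss, prune
        N27 x:[115/3,39] y:[81/2,41] z:[118/3,41] -> miss, prune
    N41 x:[113/3,45] y:[61/2,91/2] z:[83/3,36] -> miss, prune
  N12 x:[31,113/3] y:[53/2,97/2] z:[89/3,119/3] -> hit [31,113/3], descend [16, 35]
    N16 x:[31,33] y:[63/2,83/2] z:[89/3,33] -> hit [63/2,33], descend [5, 18]
      N5 x:[31,33] y:[75/2,83/2] z:[89/3,92/3] -> miss, prune
      N18 x:[98/3,33] y:[63/2,33] z:[98/3,33] -> hit [98/3,33] leaf, test {P17@t=98/3}
    N35 x:[32,113/3] y:[53/2,97/2] z:[106/3,119/3] -> hit [106/3,113/3], descend [3, 25]
      N3 x:[32,37] y:[53/2,75/2] z:[106/3,116/3] -> hit [106/3,37], descend [15, 30]
        N15 x:[32,110/3] y:[53/2,59/2] z:[106/3,38] -> miss, prune
        N30 x:[32,37] y:[33,75/2] z:[107/3,116/3] -> hit [107/3,37], descend [14, 38]
          N14 x:[107/3,37] y:[33,69/2] z:[107/3,110/3] -> miss, prune
          N38 x:[32,34] y:[69/2,75/2] z:[113/3,116/3] -> miss, prune
      N25 x:[112/3,113/3] y:[91/2,97/2] z:[113/3,119/3] -> miss, prune

Visited [0, 10, 37, 34, 42, 17, 27, 41, 12, 16, 5, 18, 35, 3, 15, 30, 14, 38, 25]. Tests: 19 box, 1 leaf. Nearest: P17.

== RESULT ==
[0, 10, 37, 34, 42, 17, 27, 41, 12, 16, 5, 18, 35, 3, 15, 30, 14, 38, 25]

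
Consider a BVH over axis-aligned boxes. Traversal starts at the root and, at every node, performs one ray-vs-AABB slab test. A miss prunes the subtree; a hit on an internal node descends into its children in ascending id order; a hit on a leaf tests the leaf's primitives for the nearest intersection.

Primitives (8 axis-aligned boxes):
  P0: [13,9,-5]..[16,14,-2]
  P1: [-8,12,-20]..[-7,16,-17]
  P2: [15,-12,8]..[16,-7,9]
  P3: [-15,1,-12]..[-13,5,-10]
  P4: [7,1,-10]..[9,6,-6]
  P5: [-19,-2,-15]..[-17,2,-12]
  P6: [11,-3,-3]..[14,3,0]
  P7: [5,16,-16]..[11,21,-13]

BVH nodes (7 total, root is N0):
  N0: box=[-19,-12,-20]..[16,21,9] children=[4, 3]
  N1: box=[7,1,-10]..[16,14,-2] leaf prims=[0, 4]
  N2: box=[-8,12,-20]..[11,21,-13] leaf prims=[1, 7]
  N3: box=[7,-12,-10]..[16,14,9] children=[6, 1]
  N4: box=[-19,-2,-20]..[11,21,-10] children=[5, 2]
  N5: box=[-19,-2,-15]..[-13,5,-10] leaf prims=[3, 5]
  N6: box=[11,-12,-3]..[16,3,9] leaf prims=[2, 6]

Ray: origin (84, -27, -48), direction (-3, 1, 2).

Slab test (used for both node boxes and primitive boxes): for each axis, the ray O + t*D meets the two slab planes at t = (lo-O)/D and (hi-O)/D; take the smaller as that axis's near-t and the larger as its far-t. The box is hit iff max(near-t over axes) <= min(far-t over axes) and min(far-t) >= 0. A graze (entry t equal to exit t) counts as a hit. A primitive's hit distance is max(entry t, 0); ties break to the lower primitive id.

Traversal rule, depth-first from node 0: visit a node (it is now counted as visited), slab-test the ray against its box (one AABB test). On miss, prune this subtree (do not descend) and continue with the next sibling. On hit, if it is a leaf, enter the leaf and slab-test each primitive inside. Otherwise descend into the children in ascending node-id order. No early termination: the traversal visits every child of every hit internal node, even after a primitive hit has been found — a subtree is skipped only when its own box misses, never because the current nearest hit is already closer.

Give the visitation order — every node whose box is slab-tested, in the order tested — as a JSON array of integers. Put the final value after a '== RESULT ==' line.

Traverse from the root:
N0 x:[68/3,103/3] y:[15,48] z:[14,57/2] -> hit [68/3,57/2], descend [3, 4]
  N3 x:[68/3,77/3] y:[15,41] z:[19,57/2] -> hit [68/3,77/3], descend [1, 6]
    N1 x:[68/3,77/3] y:[28,41] z:[19,23] -> miss, prune
    N6 x:[68/3,73/3] y:[15,30] z:[45/2,57/2] -> hit [68/3,73/3] leaf, test {P2(miss), P6@t=24}
  N4 x:[73/3,103/3] y:[25,48] z:[14,19] -> miss, prune

Summary -> nodes [0, 3, 1, 6, 4]; box-tests=5; leaf-entries=1; first=P6

== RESULT ==
[0, 3, 1, 6, 4]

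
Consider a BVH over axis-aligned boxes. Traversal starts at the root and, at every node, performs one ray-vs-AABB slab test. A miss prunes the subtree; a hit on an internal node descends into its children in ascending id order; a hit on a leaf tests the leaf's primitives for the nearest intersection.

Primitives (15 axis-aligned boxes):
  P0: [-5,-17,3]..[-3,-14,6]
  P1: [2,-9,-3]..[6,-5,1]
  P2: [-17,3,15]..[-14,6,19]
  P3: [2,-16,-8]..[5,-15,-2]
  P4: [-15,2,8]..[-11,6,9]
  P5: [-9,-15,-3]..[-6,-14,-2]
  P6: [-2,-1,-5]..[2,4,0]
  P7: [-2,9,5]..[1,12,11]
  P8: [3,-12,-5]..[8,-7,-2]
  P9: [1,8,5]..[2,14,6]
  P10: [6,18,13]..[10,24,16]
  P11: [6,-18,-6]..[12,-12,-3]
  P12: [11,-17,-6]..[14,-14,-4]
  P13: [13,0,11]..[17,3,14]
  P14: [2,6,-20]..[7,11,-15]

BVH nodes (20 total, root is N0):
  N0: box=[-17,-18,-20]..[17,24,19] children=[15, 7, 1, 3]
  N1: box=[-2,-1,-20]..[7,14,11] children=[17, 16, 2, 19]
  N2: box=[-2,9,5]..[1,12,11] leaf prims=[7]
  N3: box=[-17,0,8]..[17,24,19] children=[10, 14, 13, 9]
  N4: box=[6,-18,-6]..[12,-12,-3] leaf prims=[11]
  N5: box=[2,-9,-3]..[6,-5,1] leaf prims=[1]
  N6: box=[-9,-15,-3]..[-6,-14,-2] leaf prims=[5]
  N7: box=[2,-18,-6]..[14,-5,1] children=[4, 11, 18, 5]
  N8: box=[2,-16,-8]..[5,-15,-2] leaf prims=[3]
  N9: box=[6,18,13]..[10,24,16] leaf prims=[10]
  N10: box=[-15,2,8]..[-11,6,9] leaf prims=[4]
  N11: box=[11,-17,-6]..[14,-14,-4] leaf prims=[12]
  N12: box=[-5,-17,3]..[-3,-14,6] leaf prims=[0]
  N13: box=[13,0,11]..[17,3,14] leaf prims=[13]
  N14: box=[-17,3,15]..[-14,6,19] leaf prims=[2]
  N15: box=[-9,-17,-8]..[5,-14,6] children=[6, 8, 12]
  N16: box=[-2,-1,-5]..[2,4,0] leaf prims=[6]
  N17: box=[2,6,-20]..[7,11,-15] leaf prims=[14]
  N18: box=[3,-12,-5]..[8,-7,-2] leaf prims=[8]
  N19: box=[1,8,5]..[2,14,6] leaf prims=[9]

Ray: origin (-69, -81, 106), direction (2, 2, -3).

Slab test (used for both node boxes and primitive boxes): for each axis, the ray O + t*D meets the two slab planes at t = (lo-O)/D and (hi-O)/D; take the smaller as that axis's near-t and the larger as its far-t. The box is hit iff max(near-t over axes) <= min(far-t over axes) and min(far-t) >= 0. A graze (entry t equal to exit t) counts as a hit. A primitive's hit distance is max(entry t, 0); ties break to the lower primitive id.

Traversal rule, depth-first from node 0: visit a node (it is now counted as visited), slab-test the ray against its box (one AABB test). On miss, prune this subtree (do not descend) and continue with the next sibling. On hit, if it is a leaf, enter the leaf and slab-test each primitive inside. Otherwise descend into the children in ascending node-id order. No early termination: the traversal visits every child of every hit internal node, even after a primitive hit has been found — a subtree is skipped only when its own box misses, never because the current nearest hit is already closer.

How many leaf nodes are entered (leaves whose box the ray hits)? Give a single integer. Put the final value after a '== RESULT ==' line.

Trace the traversal:
N0 x:[26,43] y:[63/2,105/2] z:[29,42] -> hit [63/2,42], descend [1, 3, 7, 15]
  N1 x:[67/2,38] y:[40,95/2] z:[95/3,42] -> miss, prune
  N3 x:[26,43] y:[81/2,105/2] z:[29,98/3] -> miss, prune
  N7 x:[71/2,83/2] y:[63/2,38] z:[35,112/3] -> hit [71/2,112/3], descend [4, 5, 11, 18]
    N4 x:[75/2,81/2] y:[63/2,69/2] z:[109/3,112/3] -> miss, prune
    N5 x:[71/2,75/2] y:[36,38] z:[35,109/3] -> hit [36,109/3] leaf, test {P1@t=36}
    N11 x:[40,83/2] y:[32,67/2] z:[110/3,112/3] -> miss, prune
    N18 x:[36,77/2] y:[69/2,37] z:[36,37] -> hit [36,37] leaf, test {P8@t=36}
  N15 x:[30,37] y:[32,67/2] z:[100/3,38] -> hit [100/3,67/2], descend [6, 8, 12]
    N6 x:[30,63/2] y:[33,67/2] z:[36,109/3] -> miss, prune
    N8 x:[71/2,37] y:[65/2,33] z:[36,38] -> miss, prune
    N12 x:[32,33] y:[32,67/2] z:[100/3,103/3] -> miss, prune

order=[0, 1, 3, 7, 4, 5, 11, 18, 15, 6, 8, 12]  |boxes|=12  |leaves|=2  hit=P1

== RESULT ==
2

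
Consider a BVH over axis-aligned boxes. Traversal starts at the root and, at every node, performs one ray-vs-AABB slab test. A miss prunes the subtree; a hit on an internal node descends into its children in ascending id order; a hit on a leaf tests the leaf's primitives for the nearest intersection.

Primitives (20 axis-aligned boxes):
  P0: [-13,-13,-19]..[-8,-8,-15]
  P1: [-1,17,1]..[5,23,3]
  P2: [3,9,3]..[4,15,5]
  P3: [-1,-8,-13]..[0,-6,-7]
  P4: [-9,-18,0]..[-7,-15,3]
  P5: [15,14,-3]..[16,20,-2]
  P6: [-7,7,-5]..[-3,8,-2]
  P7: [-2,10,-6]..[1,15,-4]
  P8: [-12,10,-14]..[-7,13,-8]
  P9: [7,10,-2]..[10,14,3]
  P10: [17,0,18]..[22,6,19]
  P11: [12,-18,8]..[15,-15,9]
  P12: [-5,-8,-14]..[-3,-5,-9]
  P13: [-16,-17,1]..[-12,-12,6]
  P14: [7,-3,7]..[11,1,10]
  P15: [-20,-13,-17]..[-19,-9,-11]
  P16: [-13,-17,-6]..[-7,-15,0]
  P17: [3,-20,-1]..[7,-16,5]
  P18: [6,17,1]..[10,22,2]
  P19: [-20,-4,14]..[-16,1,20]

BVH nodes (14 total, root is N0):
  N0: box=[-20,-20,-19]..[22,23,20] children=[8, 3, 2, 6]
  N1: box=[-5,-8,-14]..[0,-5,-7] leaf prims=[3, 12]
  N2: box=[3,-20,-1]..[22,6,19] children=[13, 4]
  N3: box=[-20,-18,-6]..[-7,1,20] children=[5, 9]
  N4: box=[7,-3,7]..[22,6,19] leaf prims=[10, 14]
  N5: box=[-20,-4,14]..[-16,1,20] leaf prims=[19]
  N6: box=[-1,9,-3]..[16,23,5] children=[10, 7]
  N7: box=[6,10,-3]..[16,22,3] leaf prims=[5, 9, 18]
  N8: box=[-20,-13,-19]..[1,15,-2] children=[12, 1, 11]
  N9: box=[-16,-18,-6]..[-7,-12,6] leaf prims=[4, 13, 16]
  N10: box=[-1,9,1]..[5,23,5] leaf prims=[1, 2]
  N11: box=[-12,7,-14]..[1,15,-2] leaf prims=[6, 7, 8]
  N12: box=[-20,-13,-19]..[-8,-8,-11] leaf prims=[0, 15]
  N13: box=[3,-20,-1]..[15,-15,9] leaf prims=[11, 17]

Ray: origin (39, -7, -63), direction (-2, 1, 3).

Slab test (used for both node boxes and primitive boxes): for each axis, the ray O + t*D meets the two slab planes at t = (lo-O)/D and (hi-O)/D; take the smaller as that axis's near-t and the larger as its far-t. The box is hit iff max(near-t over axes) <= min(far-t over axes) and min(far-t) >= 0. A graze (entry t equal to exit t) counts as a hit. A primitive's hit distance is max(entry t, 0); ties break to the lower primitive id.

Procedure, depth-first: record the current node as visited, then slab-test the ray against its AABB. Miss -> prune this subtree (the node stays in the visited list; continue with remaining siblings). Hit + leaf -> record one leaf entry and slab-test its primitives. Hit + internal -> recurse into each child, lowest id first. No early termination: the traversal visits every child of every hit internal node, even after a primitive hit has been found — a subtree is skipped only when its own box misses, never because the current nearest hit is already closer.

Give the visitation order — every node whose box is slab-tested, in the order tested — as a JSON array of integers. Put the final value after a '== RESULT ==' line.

Traverse from the root:
N0 x:[17/2,59/2] y:[-13,30] z:[44/3,83/3] -> hit [44/3,83/3], descend [2, 3, 6, 8]
  N2 x:[17/2,18] y:[-13,13] z:[62/3,82/3] -> miss, prune
  N3 x:[23,59/2] y:[-11,8] z:[19,83/3] -> miss, prune
  N6 x:[23/2,20] y:[16,30] z:[20,68/3] -> hit [20,20], descend [7, 10]
    N7 x:[23/2,33/2] y:[17,29] z:[20,22] -> miss, prune
    N10 x:[17,20] y:[16,30] z:[64/3,68/3] -> miss, prune
  N8 x:[19,59/2] y:[-6,22] z:[44/3,61/3] -> hit [19,61/3], descend [1, 11, 12]
    N1 x:[39/2,22] y:[-1,2] z:[49/3,56/3] -> miss, prune
    N11 x:[19,51/2] y:[14,22] z:[49/3,61/3] -> hit [19,61/3] leaf, test {P6(miss), P7@t=19, P8(miss)}
    N12 x:[47/2,59/2] y:[-6,-1] z:[44/3,52/3] -> miss, prune

Summary -> nodes [0, 2, 3, 6, 7, 10, 8, 1, 11, 12]; box-tests=10; leaf-entries=1; first=P7

== RESULT ==
[0, 2, 3, 6, 7, 10, 8, 1, 11, 12]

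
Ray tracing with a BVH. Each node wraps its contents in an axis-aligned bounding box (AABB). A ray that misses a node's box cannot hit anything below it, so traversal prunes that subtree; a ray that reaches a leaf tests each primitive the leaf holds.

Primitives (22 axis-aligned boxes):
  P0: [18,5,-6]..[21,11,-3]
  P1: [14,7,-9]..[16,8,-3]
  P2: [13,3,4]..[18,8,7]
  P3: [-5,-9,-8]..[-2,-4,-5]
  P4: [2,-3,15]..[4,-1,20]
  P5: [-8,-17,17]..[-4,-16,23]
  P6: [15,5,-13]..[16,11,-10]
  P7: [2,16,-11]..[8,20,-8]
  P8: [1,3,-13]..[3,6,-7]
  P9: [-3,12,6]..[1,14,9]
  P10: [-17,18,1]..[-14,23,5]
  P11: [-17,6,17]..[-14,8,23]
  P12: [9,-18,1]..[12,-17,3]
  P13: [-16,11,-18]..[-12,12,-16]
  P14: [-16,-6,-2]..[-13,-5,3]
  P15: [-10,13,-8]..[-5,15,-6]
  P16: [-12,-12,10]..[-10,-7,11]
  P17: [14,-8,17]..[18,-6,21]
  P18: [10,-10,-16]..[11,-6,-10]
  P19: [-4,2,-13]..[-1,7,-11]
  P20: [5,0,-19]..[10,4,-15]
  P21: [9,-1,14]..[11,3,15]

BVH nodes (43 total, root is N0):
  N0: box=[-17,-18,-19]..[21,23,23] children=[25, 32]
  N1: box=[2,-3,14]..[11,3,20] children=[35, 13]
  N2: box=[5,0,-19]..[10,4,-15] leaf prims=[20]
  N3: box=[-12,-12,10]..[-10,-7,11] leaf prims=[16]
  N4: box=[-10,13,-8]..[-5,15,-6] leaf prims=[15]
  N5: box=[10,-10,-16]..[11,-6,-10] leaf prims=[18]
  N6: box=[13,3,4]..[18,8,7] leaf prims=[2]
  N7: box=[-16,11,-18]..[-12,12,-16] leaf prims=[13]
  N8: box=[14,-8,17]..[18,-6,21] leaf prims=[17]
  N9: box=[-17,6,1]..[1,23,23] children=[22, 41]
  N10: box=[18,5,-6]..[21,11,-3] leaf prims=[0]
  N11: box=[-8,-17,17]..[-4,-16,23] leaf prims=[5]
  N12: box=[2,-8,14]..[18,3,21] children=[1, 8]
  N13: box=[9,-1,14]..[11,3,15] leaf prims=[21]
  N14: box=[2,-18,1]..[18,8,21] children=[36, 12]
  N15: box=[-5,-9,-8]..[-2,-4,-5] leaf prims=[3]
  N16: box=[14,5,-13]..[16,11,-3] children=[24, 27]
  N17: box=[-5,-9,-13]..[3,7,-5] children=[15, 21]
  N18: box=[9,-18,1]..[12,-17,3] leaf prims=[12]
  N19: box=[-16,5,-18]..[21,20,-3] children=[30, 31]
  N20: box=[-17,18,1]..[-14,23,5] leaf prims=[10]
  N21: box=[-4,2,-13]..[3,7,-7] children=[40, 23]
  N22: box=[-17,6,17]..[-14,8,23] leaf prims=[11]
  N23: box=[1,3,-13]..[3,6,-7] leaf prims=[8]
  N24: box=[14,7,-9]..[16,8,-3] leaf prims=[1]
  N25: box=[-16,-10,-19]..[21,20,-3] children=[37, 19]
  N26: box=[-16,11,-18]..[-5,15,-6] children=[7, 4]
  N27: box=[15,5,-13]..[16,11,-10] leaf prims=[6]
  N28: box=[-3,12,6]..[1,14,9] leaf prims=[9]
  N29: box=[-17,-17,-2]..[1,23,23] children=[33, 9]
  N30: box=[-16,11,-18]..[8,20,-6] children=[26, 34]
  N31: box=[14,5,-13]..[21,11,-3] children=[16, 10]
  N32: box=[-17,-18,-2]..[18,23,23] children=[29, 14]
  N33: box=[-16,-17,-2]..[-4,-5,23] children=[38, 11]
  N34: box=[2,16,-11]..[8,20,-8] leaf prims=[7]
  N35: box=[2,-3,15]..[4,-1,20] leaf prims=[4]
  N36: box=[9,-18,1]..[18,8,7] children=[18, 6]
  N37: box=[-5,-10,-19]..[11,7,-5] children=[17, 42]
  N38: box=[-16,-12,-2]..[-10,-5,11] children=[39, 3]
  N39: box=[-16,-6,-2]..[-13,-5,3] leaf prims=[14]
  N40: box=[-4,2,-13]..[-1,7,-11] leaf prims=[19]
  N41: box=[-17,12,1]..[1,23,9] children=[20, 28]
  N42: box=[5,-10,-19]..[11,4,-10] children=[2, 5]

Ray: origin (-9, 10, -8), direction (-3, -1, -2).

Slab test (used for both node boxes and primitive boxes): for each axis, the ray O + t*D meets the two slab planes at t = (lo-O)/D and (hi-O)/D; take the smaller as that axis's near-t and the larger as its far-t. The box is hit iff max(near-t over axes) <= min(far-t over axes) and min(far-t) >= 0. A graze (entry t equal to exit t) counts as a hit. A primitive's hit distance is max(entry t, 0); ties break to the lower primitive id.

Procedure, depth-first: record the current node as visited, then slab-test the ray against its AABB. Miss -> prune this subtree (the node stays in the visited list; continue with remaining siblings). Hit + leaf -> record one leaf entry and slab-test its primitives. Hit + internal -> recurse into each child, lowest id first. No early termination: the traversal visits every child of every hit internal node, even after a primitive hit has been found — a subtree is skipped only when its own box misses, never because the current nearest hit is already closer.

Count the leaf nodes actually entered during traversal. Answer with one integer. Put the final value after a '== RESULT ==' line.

Traverse from the root:
N0 x:[-10,8/3] y:[-13,28] z:[-31/2,11/2] -> hit [-10,8/3], descend [25, 32]
  N25 x:[-10,7/3] y:[-10,20] z:[-5/2,11/2] -> hit [-5/2,7/3], descend [19, 37]
    N19 x:[-10,7/3] y:[-10,5] z:[-5/2,5] -> hit [-5/2,7/3], descend [30, 31]
      N30 x:[-17/3,7/3] y:[-10,-1] z:[-1,5] -> miss, prune
      N31 x:[-10,-23/3] y:[-1,5] z:[-5/2,5/2] -> miss, prune
    N37 x:[-20/3,-4/3] y:[3,20] z:[-3/2,11/2] -> miss, prune
  N32 x:[-9,8/3] y:[-13,28] z:[-31/2,-3] -> miss, prune

7 AABB tests over nodes [0, 25, 19, 30, 31, 37, 32]; 0 leaves entered; closest miss.

== RESULT ==
0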